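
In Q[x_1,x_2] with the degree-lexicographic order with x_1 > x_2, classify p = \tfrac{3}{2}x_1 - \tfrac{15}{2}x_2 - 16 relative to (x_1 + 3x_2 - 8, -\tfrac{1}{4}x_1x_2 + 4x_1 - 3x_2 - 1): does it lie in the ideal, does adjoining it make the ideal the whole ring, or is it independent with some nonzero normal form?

First compute the reduced Gröbner basis of I by Buchberger's algorithm.
f_1 = x_1 + 3x_2 - 8, LT = x_1.
f_2 = -\tfrac{1}{4}x_1x_2 + 4x_1 - 3x_2 - 1, LT = x_1x_2.

S(f_1,f_2): lcm = x_1x_2. S = 3x_2^{2} + 16x_1 - 20x_2 - 4.
  reduce S modulo (f_1, f_2):
  remainder 3x_2^{2} - 68x_2 + 124 ≠ 0; add h_3 = 3x_2^{2} - 68x_2 + 124 to the basis.

The other S-polynomials (S(f_1,h_3), S(f_2,h_3)) all reduce to 0 modulo the current basis, so we have a Gröbner basis.
Inter-reduce: drop elements whose leading term is divisible by another's, tail-reduce, and make monic.
Reduced Gröbner basis: {x_2^{2} - \tfrac{68}{3}x_2 + \tfrac{124}{3}, x_1 + 3x_2 - 8}.
Label its elements g_1 = x_2^{2} - \tfrac{68}{3}x_2 + \tfrac{124}{3}, g_2 = x_1 + 3x_2 - 8.

Reduce p = \tfrac{3}{2}x_1 - \tfrac{15}{2}x_2 - 16 modulo G:
  leading term x_1: subtract (\tfrac{3}{2})·g_2 from \tfrac{3}{2}x_1 - \tfrac{15}{2}x_2 - 16 → -12x_2 - 4
  leading term x_2: no divisor's leading term divides it; move -12x_2 to the remainder.
  leading term 1: no divisor's leading term divides it; move -4 to the remainder.
  normal form = -12x_2 - 4.
The normal form is nonzero, so p ∉ I. Since p minus its normal form lies in I, I + (p) = I + (r) where r = -12x_2 - 4; decide whether this ideal is the whole ring.
Run Buchberger on G together with r (pairs among the g_i already reduce to 0 since G is a Gröbner basis):
g_1 = x_2^{2} - \tfrac{68}{3}x_2 + \tfrac{124}{3}, LT = x_2^{2}.
g_2 = x_1 + 3x_2 - 8, LT = x_1.
r = -12x_2 - 4, LT = x_2.

S(g_1,r): lcm = x_2^{2}. S = -23x_2 + \tfrac{124}{3}.
  reduce S modulo (g_1, g_2, r):
  remainder 49 ≠ 0; add m_4 = 49 to the basis.

The other S-polynomials (S(g_1,g_2), S(g_2,r), S(g_1,m_4), S(g_2,m_4), S(r,m_4)) all reduce to 0 modulo the current basis, so we have a Gröbner basis.
Inter-reduce: drop elements whose leading term is divisible by another's, tail-reduce, and make monic.
Reduced Gröbner basis: {1}.
The reduced Gröbner basis of I + (p) is {1}: the ideal is the whole ring, so the enlarged system has no common solution — adjoining p is inconsistent.

The remainder on division by a Gröbner basis is unique — it is the normal form.

Adjoining \tfrac{3}{2}x_1 - \tfrac{15}{2}x_2 - 16 makes the ideal the whole ring: the system is inconsistent.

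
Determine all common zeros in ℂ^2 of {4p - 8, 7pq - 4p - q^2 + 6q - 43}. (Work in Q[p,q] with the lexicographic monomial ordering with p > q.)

{(2, 3), (2, 17)}

Compute a lex Gröbner basis by Buchberger's algorithm.
f_1 = 4p - 8, LT = p.
f_2 = 7pq - 4p - q^2 + 6q - 43, LT = pq.

S(f_1,f_2): lcm = pq. S = 4/7p + 1/7q^2 - 20/7q + 43/7.
  leading term p: subtract (1/7)·f_1 from 4/7p + 1/7q^2 - 20/7q + 43/7 → 1/7q^2 - 20/7q + 51/7
  leading term q^2: no divisor's leading term divides it; move 1/7q^2 to the remainder.
  leading term q: no divisor's leading term divides it; move -20/7q to the remainder.
  leading term 1: no divisor's leading term divides it; move 51/7 to the remainder.
  remainder 1/7q^2 - 20/7q + 51/7 ≠ 0; add h_3 = 1/7q^2 - 20/7q + 51/7 to the basis.

The other S-polynomials (S(f_1,h_3), S(f_2,h_3)) all reduce to 0 modulo the current basis, so we have a Gröbner basis.
Inter-reduce: drop elements whose leading term is divisible by another's, tail-reduce, and make monic.
Reduced Gröbner basis: {p - 2, q^2 - 20q + 51}.

The lex basis is triangular: the last element involves only q. Solving q^2 - 20q + 51 = 0 gives q ∈ {3, 17}; substituting each value into the earlier elements determines the remaining variables.
  q = 3: the earlier basis element becomes p - 2 = 0, giving p = 2 — point (2, 3).
  q = 17: the earlier basis element becomes p - 2 = 0, giving p = 2 — point (2, 17).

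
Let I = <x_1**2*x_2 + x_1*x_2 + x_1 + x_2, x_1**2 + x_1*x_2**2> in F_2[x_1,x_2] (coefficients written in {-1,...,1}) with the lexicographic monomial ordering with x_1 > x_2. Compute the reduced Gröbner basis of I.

Buchberger's algorithm terminates because the ascending chain of leading-term ideals stabilizes.

f_1 = x_1**2*x_2 + x_1*x_2 + x_1 + x_2, LT = x_1**2*x_2.
f_2 = x_1**2 + x_1*x_2**2, LT = x_1**2.

S(f_1,f_2): lcm = x_1**2*x_2. S = x_1*x_2**3 + x_1*x_2 + x_1 + x_2.
  reduce S modulo (f_1, f_2):
  remainder x_1*x_2**3 + x_1*x_2 + x_1 + x_2 ≠ 0; add g_3 = x_1*x_2**3 + x_1*x_2 + x_1 + x_2 to the basis.

S(f_1,g_3): lcm = x_1**2*x_2**3. S = x_1**2*x_2 + x_1**2 + x_1*x_2**3 + x_1*x_2**2 + x_1*x_2 + x_2**3.
  reduce S modulo (f_1, f_2, g_3):
  remainder x_1*x_2 + x_2**3 ≠ 0; add g_4 = x_1*x_2 + x_2**3 to the basis.

S(g_3,g_4): lcm = x_1*x_2**3. S = x_1*x_2 + x_1 + x_2**5 + x_2.
  reduce S modulo (f_1, f_2, g_3, g_4):
  remainder x_1 + x_2**5 + x_2**3 + x_2 ≠ 0; add g_5 = x_1 + x_2**5 + x_2**3 + x_2 to the basis.

S(g_3,g_5): lcm = x_1*x_2**3. S = x_1*x_2 + x_1 + x_2**8 + x_2**6 + x_2**4 + x_2.
  reduce S modulo (f_1, f_2, g_3, g_4, g_5):
  remainder x_2**8 + x_2**6 + x_2**5 + x_2**4 ≠ 0; add g_6 = x_2**8 + x_2**6 + x_2**5 + x_2**4 to the basis.

S(g_4,g_5): lcm = x_1*x_2. S = x_2**6 + x_2**4 + x_2**3 + x_2**2.
  reduce S modulo (f_1, f_2, g_3, g_4, g_5, g_6):
  remainder x_2**6 + x_2**4 + x_2**3 + x_2**2 ≠ 0; add g_7 = x_2**6 + x_2**4 + x_2**3 + x_2**2 to the basis.

The other S-polynomials (S(f_2,g_3), S(f_1,g_4), S(f_2,g_4), S(f_1,g_5), S(f_2,g_5), S(f_1,g_6), S(f_2,g_6), S(g_3,g_6), S(g_4,g_6), S(g_5,g_6), S(f_1,g_7), S(f_2,g_7), S(g_3,g_7), S(g_4,g_7), S(g_5,g_7), S(g_6,g_7)) all reduce to 0 modulo the current basis, so we have a Gröbner basis.
Inter-reduce: drop elements whose leading term is divisible by another's, tail-reduce, and make monic.

G = {x_1 + x_2**5 + x_2**3 + x_2, x_2**6 + x_2**4 + x_2**3 + x_2**2}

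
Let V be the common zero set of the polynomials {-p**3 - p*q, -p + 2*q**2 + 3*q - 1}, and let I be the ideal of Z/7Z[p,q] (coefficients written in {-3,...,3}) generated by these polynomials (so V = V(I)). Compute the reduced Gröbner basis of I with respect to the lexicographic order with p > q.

G = {p - 2*q**2 - 3*q + 1, q**6 + q**5 + 3*q**2 + q - 1}

Buchberger's algorithm terminates because the ascending chain of leading-term ideals stabilizes.

f_1 = -p**3 - p*q, LT = p**3.
f_2 = -p + 2*q**2 + 3*q - 1, LT = p.

S(f_1,f_2): lcm = p**3. S = 2*p**2*q**2 + 3*p**2*q - p**2 + p*q.
  leading term p**2*q**2: subtract (-2*p*q**2)·f_2 from 2*p**2*q**2 + 3*p**2*q - p**2 + p*q → 3*p**2*q - p**2 - 3*p*q**4 - p*q**3 - 2*p*q**2 + p*q
  leading term p**2*q: subtract (-3*p*q)·f_2 from 3*p**2*q - p**2 - 3*p*q**4 - p*q**3 - 2*p*q**2 + p*q → -p**2 - 3*p*q**4 - 2*p*q**3 - 2*p*q
  leading term p**2: subtract (p)·f_2 from -p**2 - 3*p*q**4 - 2*p*q**3 - 2*p*q → -3*p*q**4 - 2*p*q**3 - 2*p*q**2 + 2*p*q + p
  leading term p*q**4: subtract (3*q**4)·f_2 from -3*p*q**4 - 2*p*q**3 - 2*p*q**2 + 2*p*q + p → -2*p*q**3 - 2*p*q**2 + 2*p*q + p + q**6 - 2*q**5 + 3*q**4
  leading term p*q**3: subtract (2*q**3)·f_2 from -2*p*q**3 - 2*p*q**2 + 2*p*q + p + q**6 - 2*q**5 + 3*q**4 → -2*p*q**2 + 2*p*q + p + q**6 + q**5 - 3*q**4 + 2*q**3
  leading term p*q**2: subtract (2*q**2)·f_2 from -2*p*q**2 + 2*p*q + p + q**6 + q**5 - 3*q**4 + 2*q**3 → 2*p*q + p + q**6 + q**5 + 3*q**3 + 2*q**2
  leading term p*q: subtract (-2*q)·f_2 from 2*p*q + p + q**6 + q**5 + 3*q**3 + 2*q**2 → p + q**6 + q**5 + q**2 - 2*q
  leading term p: subtract (-1)·f_2 from p + q**6 + q**5 + q**2 - 2*q → q**6 + q**5 + 3*q**2 + q - 1
  leading term q**6: no divisor's leading term divides it; move q**6 to the remainder.
  leading term q**5: no divisor's leading term divides it; move q**5 to the remainder.
  leading term q**2: no divisor's leading term divides it; move 3*q**2 to the remainder.
  leading term q: no divisor's leading term divides it; move q to the remainder.
  leading term 1: no divisor's leading term divides it; move -1 to the remainder.
  remainder q**6 + q**5 + 3*q**2 + q - 1 ≠ 0; add g_3 = q**6 + q**5 + 3*q**2 + q - 1 to the basis.

The other S-polynomials (S(f_1,g_3), S(f_2,g_3)) all reduce to 0 modulo the current basis, so we have a Gröbner basis.
Inter-reduce: drop elements whose leading term is divisible by another's, tail-reduce, and make monic.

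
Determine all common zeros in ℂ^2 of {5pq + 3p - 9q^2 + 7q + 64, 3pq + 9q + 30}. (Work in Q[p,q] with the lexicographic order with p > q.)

{(2, -2), (-19/3 - 2*sqrt(110)*I/3, 5/9 - sqrt(110)*I/9), (-19/3 + 2*sqrt(110)*I/3, 5/9 + sqrt(110)*I/9)}

Compute a lex Gröbner basis by Buchberger's algorithm.
f_1 = 5pq + 3p - 9q^2 + 7q + 64, LT = pq.
f_2 = 3pq + 9q + 30, LT = pq.

S(f_1,f_2): lcm = pq. S = 3/5p - 9/5q^2 - 8/5q + 14/5.
  leading term p: no divisor's leading term divides it; move 3/5p to the remainder.
  leading term q^2: no divisor's leading term divides it; move -9/5q^2 to the remainder.
  leading term q: no divisor's leading term divides it; move -8/5q to the remainder.
  leading term 1: no divisor's leading term divides it; move 14/5 to the remainder.
  remainder 3/5p - 9/5q^2 - 8/5q + 14/5 ≠ 0; add h_3 = 3/5p - 9/5q^2 - 8/5q + 14/5 to the basis.

S(f_1,h_3): lcm = pq. S = 3/5p + 3q^3 + 13/15q^2 - 49/15q + 64/5.
  leading term p: subtract (1)·h_3 from 3/5p + 3q^3 + 13/15q^2 - 49/15q + 64/5 → 3q^3 + 8/3q^2 - 5/3q + 10
  leading term q^3: no divisor's leading term divides it; move 3q^3 to the remainder.
  leading term q^2: no divisor's leading term divides it; move 8/3q^2 to the remainder.
  leading term q: no divisor's leading term divides it; move -5/3q to the remainder.
  leading term 1: no divisor's leading term divides it; move 10 to the remainder.
  remainder 3q^3 + 8/3q^2 - 5/3q + 10 ≠ 0; add h_4 = 3q^3 + 8/3q^2 - 5/3q + 10 to the basis.

S(f_2,h_3): lcm = pq. S = 3q^3 + 8/3q^2 - 5/3q + 10.
  leading term q^3: subtract (1)·h_4 from 3q^3 + 8/3q^2 - 5/3q + 10 → 0
  remainder 0.

S(f_1,h_4): lcm = pq^3. S = -13/45pq^2 + 5/9pq - 10/3p - 9/5q^4 + 7/5q^3 + 64/5q^2.
  leading term pq^2: subtract (-13/225q)·f_1 from -13/45pq^2 + 5/9pq - 10/3p - 9/5q^4 + 7/5q^3 + 64/5q^2 → 164/225pq - 10/3p - 9/5q^4 + 22/25q^3 + 2971/225q^2 + 832/225q
  leading term pq: subtract (164/1125)·f_1 from 164/225pq - 10/3p - 9/5q^4 + 22/25q^3 + 2971/225q^2 + 832/225q → -1414/375p - 9/5q^4 + 22/25q^3 + 16331/1125q^2 + 1004/375q - 10496/1125
  leading term p: subtract (-1414/225)·h_3 from -1414/375p - 9/5q^4 + 22/25q^3 + 16331/1125q^2 + 1004/375q - 10496/1125 → -9/5q^4 + 22/25q^3 + 721/225q^2 - 332/45q + 124/15
  leading term q^4: subtract (-3/5q)·h_4 from -9/5q^4 + 22/25q^3 + 721/225q^2 - 332/45q + 124/15 → 62/25q^3 + 496/225q^2 - 62/45q + 124/15
  leading term q^3: subtract (62/75)·h_4 from 62/25q^3 + 496/225q^2 - 62/45q + 124/15 → 0
  remainder 0.

S(f_2,h_4): lcm = pq^3. S = -8/9pq^2 + 5/9pq - 10/3p + 3q^3 + 10q^2.
  leading term pq^2: subtract (-8/45q)·f_1 from -8/9pq^2 + 5/9pq - 10/3p + 3q^3 + 10q^2 → 49/45pq - 10/3p + 7/5q^3 + 506/45q^2 + 512/45q
  leading term pq: subtract (49/225)·f_1 from 49/45pq - 10/3p + 7/5q^3 + 506/45q^2 + 512/45q → -299/75p + 7/5q^3 + 2971/225q^2 + 739/75q - 3136/225
  leading term p: subtract (-299/45)·h_3 from -299/75p + 7/5q^3 + 2971/225q^2 + 739/75q - 3136/225 → 7/5q^3 + 56/45q^2 - 7/9q + 14/3
  leading term q^3: subtract (7/15)·h_4 from 7/5q^3 + 56/45q^2 - 7/9q + 14/3 → 0
  remainder 0.

S(h_3,h_4): leading monomials are coprime, so the S-polynomial reduces to 0 (Buchberger's first criterion).
Every S-polynomial of the final basis reduces to 0, so we have a Gröbner basis.
Inter-reduce: drop elements whose leading term is divisible by another's, tail-reduce, and make monic.
Reduced Gröbner basis: {p - 3q^2 - 8/3q + 14/3, q^3 + 8/9q^2 - 5/9q + 10/3}.

Since the basis is lex-ordered, q^3 + 8/9q^2 - 5/9q + 10/3 is univariate in q. Its roots are {-2, 5/9 - sqrt(110)*I/9, 5/9 + sqrt(110)*I/9}. Back-substituting each root into the other basis elements fixes the other coordinates.
  q = -2: the earlier basis element becomes p - 2 = 0, giving p = 2 — point (2, -2).
  q = 5/9 - sqrt(110)*I/9: the earlier basis element becomes p + 19/3 + 2*sqrt(110)*I/3 = 0, giving p = -19/3 - 2*sqrt(110)*I/3 — point (-19/3 - 2*sqrt(110)*I/3, 5/9 - sqrt(110)*I/9).
  q = 5/9 + sqrt(110)*I/9: the earlier basis element becomes p + 19/3 - 2*sqrt(110)*I/3 = 0, giving p = -19/3 + 2*sqrt(110)*I/3 — point (-19/3 + 2*sqrt(110)*I/3, 5/9 + sqrt(110)*I/9).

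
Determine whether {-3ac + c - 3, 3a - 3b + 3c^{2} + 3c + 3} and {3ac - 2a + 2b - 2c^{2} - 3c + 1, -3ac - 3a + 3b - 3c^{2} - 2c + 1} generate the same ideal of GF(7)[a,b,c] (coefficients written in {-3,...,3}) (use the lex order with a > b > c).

For a fixed monomial order, each ideal has a unique reduced Gröbner basis; comparing bases decides equality.
Buchberger on the first generating set:
f_1 = -3ac + c - 3, LT = ac.
f_2 = 3a - 3b + 3c^{2} + 3c + 3, LT = a.

S(f_1,f_2): lcm = ac. S = bc - c^{3} - c^{2} + c + 1.
  leading term bc: no divisor's leading term divides it; move bc to the remainder.
  leading term c^{3}: no divisor's leading term divides it; move -c^{3} to the remainder.
  leading term c^{2}: no divisor's leading term divides it; move -c^{2} to the remainder.
  leading term c: no divisor's leading term divides it; move c to the remainder.
  leading term 1: no divisor's leading term divides it; move 1 to the remainder.
  remainder bc - c^{3} - c^{2} + c + 1 ≠ 0; add g_3 = bc - c^{3} - c^{2} + c + 1 to the basis.

The other S-polynomials (S(f_1,g_3), S(f_2,g_3)) all reduce to 0 modulo the current basis, so we have a Gröbner basis.
Inter-reduce: drop elements whose leading term is divisible by another's, tail-reduce, and make monic.
Reduced Gröbner basis: {a - b + c^{2} + c + 1, bc - c^{3} - c^{2} + c + 1}.

Buchberger on the second generating set:
h_1 = 3ac - 2a + 2b - 2c^{2} - 3c + 1, LT = ac.
h_2 = -3ac - 3a + 3b - 3c^{2} - 2c + 1, LT = ac.

S(h_1,h_2): lcm = ac. S = 3a - 3b + 3c^{2} + 3c + 3.
  leading term a: no divisor's leading term divides it; move 3a to the remainder.
  leading term b: no divisor's leading term divides it; move -3b to the remainder.
  leading term c^{2}: no divisor's leading term divides it; move 3c^{2} to the remainder.
  leading term c: no divisor's leading term divides it; move 3c to the remainder.
  leading term 1: no divisor's leading term divides it; move 3 to the remainder.
  remainder 3a - 3b + 3c^{2} + 3c + 3 ≠ 0; add k_3 = 3a - 3b + 3c^{2} + 3c + 3 to the basis.

S(h_1,k_3): lcm = ac. S = -3a + bc + 3b - c^{3} + 3c^{2} - 2c - 2.
  leading term a: subtract (-1)·k_3 from -3a + bc + 3b - c^{3} + 3c^{2} - 2c - 2 → bc - c^{3} - c^{2} + c + 1
  leading term bc: no divisor's leading term divides it; move bc to the remainder.
  leading term c^{3}: no divisor's leading term divides it; move -c^{3} to the remainder.
  leading term c^{2}: no divisor's leading term divides it; move -c^{2} to the remainder.
  leading term c: no divisor's leading term divides it; move c to the remainder.
  leading term 1: no divisor's leading term divides it; move 1 to the remainder.
  remainder bc - c^{3} - c^{2} + c + 1 ≠ 0; add k_4 = bc - c^{3} - c^{2} + c + 1 to the basis.

The other S-polynomials (S(h_2,k_3), S(h_1,k_4), S(h_2,k_4), S(k_3,k_4)) all reduce to 0 modulo the current basis, so we have a Gröbner basis.
Inter-reduce: drop elements whose leading term is divisible by another's, tail-reduce, and make monic.
Reduced Gröbner basis: {a - b + c^{2} + c + 1, bc - c^{3} - c^{2} + c + 1}.

The two bases agree; hence the ideals are identical.

Yes, the ideals are equal.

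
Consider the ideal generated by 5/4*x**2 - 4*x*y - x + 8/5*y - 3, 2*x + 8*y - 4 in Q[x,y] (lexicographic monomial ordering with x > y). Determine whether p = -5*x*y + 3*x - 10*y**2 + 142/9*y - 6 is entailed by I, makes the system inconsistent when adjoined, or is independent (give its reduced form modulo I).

-5*x*y + 3*x - 10*y**2 + 142/9*y - 6 lies in I (it reduces to 0).

First compute the reduced Gröbner basis of I by Buchberger's algorithm.
f_1 = 5/4*x**2 - 4*x*y - x + 8/5*y - 3, LT = x**2.
f_2 = 2*x + 8*y - 4, LT = x.

S(f_1,f_2): lcm = x**2. S = -36/5*x*y + 6/5*x + 32/25*y - 12/5.
  leading term x*y: subtract (-18/5*y)·f_2 from -36/5*x*y + 6/5*x + 32/25*y - 12/5 → 6/5*x + 144/5*y**2 - 328/25*y - 12/5
  leading term x: subtract (3/5)·f_2 from 6/5*x + 144/5*y**2 - 328/25*y - 12/5 → 144/5*y**2 - 448/25*y
  leading term y**2: no divisor's leading term divides it; move 144/5*y**2 to the remainder.
  leading term y: no divisor's leading term divides it; move -448/25*y to the remainder.
  remainder 144/5*y**2 - 448/25*y ≠ 0; add h_3 = 144/5*y**2 - 448/25*y to the basis.

The other S-polynomials (S(f_1,h_3), S(f_2,h_3)) all reduce to 0 modulo the current basis, so we have a Gröbner basis.
Inter-reduce: drop elements whose leading term is divisible by another's, tail-reduce, and make monic.
Reduced Gröbner basis: {x + 4*y - 2, y**2 - 28/45*y}.
Label its elements g_1 = x + 4*y - 2, g_2 = y**2 - 28/45*y.

Reduce p = -5*x*y + 3*x - 10*y**2 + 142/9*y - 6 modulo G:
  leading term x*y: subtract (-5*y)·g_1 from -5*x*y + 3*x - 10*y**2 + 142/9*y - 6 → 3*x + 10*y**2 + 52/9*y - 6
  leading term x: subtract (3)·g_1 from 3*x + 10*y**2 + 52/9*y - 6 → 10*y**2 - 56/9*y
  leading term y**2: subtract (10)·g_2 from 10*y**2 - 56/9*y → 0
  normal form = 0.
Since the normal form is 0, p ∈ I.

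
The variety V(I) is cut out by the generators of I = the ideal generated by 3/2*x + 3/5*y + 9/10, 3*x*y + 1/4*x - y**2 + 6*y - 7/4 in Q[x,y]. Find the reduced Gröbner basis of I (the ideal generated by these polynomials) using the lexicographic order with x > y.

f_1 = 3/2*x + 3/5*y + 9/10, LT = x.
f_2 = 3*x*y + 1/4*x - y**2 + 6*y - 7/4, LT = x*y.

S(f_1,f_2): lcm = x*y. S = -1/12*x + 11/15*y**2 - 7/5*y + 7/12.
  reduce S modulo (f_1, f_2):
  remainder 11/15*y**2 - 41/30*y + 19/30 ≠ 0; add g_3 = 11/15*y**2 - 41/30*y + 19/30 to the basis.

The other S-polynomials (S(f_1,g_3), S(f_2,g_3)) all reduce to 0 modulo the current basis, so we have a Gröbner basis.
Inter-reduce: drop elements whose leading term is divisible by another's, tail-reduce, and make monic.

G = {x + 2/5*y + 3/5, y**2 - 41/22*y + 19/22}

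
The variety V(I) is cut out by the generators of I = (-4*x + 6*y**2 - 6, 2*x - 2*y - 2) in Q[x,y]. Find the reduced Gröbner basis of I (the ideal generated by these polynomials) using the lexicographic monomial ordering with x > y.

G = {x - y - 1, y**2 - 2/3*y - 5/3}

f_1 = -4*x + 6*y**2 - 6, LT = x.
f_2 = 2*x - 2*y - 2, LT = x.

S(f_1,f_2): lcm = x. S = -3/2*y**2 + y + 5/2.
  leading term y**2: no divisor's leading term divides it; move -3/2*y**2 to the remainder.
  leading term y: no divisor's leading term divides it; move y to the remainder.
  leading term 1: no divisor's leading term divides it; move 5/2 to the remainder.
  remainder -3/2*y**2 + y + 5/2 ≠ 0; add g_3 = -3/2*y**2 + y + 5/2 to the basis.

The other S-polynomials (S(f_1,g_3), S(f_2,g_3)) all reduce to 0 modulo the current basis, so we have a Gröbner basis.
Inter-reduce: drop elements whose leading term is divisible by another's, tail-reduce, and make monic.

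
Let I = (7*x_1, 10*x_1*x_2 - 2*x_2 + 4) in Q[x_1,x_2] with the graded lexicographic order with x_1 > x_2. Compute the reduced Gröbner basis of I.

G = {x_1, x_2 - 2}

The reduced Gröbner basis is the canonical form of the ideal for this ordering.

f_1 = 7*x_1, LT = x_1.
f_2 = 10*x_1*x_2 - 2*x_2 + 4, LT = x_1*x_2.

S(f_1,f_2): lcm = x_1*x_2. S = 1/5*x_2 - 2/5.
  leading term x_2: no divisor's leading term divides it; move 1/5*x_2 to the remainder.
  leading term 1: no divisor's leading term divides it; move -2/5 to the remainder.
  remainder 1/5*x_2 - 2/5 ≠ 0; add g_3 = 1/5*x_2 - 2/5 to the basis.

The other S-polynomials (S(f_1,g_3), S(f_2,g_3)) all reduce to 0 modulo the current basis, so we have a Gröbner basis.
Inter-reduce: drop elements whose leading term is divisible by another's, tail-reduce, and make monic.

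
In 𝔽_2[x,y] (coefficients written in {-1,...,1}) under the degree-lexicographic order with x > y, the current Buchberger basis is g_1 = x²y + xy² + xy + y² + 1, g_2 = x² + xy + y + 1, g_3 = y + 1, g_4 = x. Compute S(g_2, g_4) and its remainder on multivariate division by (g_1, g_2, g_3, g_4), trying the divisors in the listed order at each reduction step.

S(g_2, g_4) = xy + y + 1; remainder on division = 0.

lcm(LM(g_2), LM(g_4)) = x².
S = (lcm/LT(g_2))·g_2 − (lcm/LT(g_4))·g_4 = xy + y + 1.
Reduce S modulo (g_1, g_2, g_3, g_4) in that order:
  leading term xy: subtract (x)·g_3 from xy + y + 1 → x + y + 1
  leading term x: subtract (1)·g_4 from x + y + 1 → y + 1
  leading term y: subtract (1)·g_3 from y + 1 → 0
The remainder is 0, so this S-polynomial contributes no new basis element.
This is the inner loop of Buchberger's algorithm — each nonzero remainder becomes a new basis element.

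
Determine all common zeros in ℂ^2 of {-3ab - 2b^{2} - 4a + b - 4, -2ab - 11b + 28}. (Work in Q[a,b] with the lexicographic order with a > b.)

{(-2, 4), (-41/4 - sqrt(809)/4, 19/8 - sqrt(809)/8), (-41/4 + sqrt(809)/4, 19/8 + sqrt(809)/8)}

Compute a lex Gröbner basis by Buchberger's algorithm.
f_1 = -3ab - 4a - 2b^{2} + b - 4, LT = ab.
f_2 = -2ab - 11b + 28, LT = ab.

S(f_1,f_2): lcm = ab. S = \tfrac{4}{3}a + \tfrac{2}{3}b^{2} - \tfrac{35}{6}b + \tfrac{46}{3}.
  leading term a: no divisor's leading term divides it; move \tfrac{4}{3}a to the remainder.
  leading term b^{2}: no divisor's leading term divides it; move \tfrac{2}{3}b^{2} to the remainder.
  leading term b: no divisor's leading term divides it; move -\tfrac{35}{6}b to the remainder.
  leading term 1: no divisor's leading term divides it; move \tfrac{46}{3} to the remainder.
  remainder \tfrac{4}{3}a + \tfrac{2}{3}b^{2} - \tfrac{35}{6}b + \tfrac{46}{3} ≠ 0; add h_3 = \tfrac{4}{3}a + \tfrac{2}{3}b^{2} - \tfrac{35}{6}b + \tfrac{46}{3} to the basis.

S(f_1,h_3): lcm = ab. S = \tfrac{4}{3}a - \tfrac{1}{2}b^{3} + \tfrac{121}{24}b^{2} - \tfrac{71}{6}b + \tfrac{4}{3}.
  leading term a: subtract (1)·h_3 from \tfrac{4}{3}a - \tfrac{1}{2}b^{3} + \tfrac{121}{24}b^{2} - \tfrac{71}{6}b + \tfrac{4}{3} → -\tfrac{1}{2}b^{3} + \tfrac{35}{8}b^{2} - 6b - 14
  leading term b^{3}: no divisor's leading term divides it; move -\tfrac{1}{2}b^{3} to the remainder.
  leading term b^{2}: no divisor's leading term divides it; move \tfrac{35}{8}b^{2} to the remainder.
  leading term b: no divisor's leading term divides it; move -6b to the remainder.
  leading term 1: no divisor's leading term divides it; move -14 to the remainder.
  remainder -\tfrac{1}{2}b^{3} + \tfrac{35}{8}b^{2} - 6b - 14 ≠ 0; add h_4 = -\tfrac{1}{2}b^{3} + \tfrac{35}{8}b^{2} - 6b - 14 to the basis.

The other S-polynomials (S(f_2,h_3), S(f_1,h_4), S(f_2,h_4), S(h_3,h_4)) all reduce to 0 modulo the current basis, so we have a Gröbner basis.
Inter-reduce: drop elements whose leading term is divisible by another's, tail-reduce, and make monic.
Reduced Gröbner basis: {a + \tfrac{1}{2}b^{2} - \tfrac{35}{8}b + \tfrac{23}{2}, b^{3} - \tfrac{35}{4}b^{2} + 12b + 28}.

Elimination: the polynomial b^{3} - \tfrac{35}{4}b^{2} + 12b + 28 lies in the elimination ideal for b, so b ∈ {4, 19/8 - sqrt(809)/8, 19/8 + sqrt(809)/8}. For each such b, the remaining basis elements (now univariate) give the rest of the solution.
  b = 4: the earlier basis element becomes a + 2 = 0, giving a = -2 — point (-2, 4).
  b = 19/8 - sqrt(809)/8: the earlier basis element becomes a + sqrt(809)/4 + 41/4 = 0, giving a = -41/4 - sqrt(809)/4 — point (-41/4 - sqrt(809)/4, 19/8 - sqrt(809)/8).
  b = 19/8 + sqrt(809)/8: the earlier basis element becomes a - sqrt(809)/4 + 41/4 = 0, giving a = -41/4 + sqrt(809)/4 — point (-41/4 + sqrt(809)/4, 19/8 + sqrt(809)/8).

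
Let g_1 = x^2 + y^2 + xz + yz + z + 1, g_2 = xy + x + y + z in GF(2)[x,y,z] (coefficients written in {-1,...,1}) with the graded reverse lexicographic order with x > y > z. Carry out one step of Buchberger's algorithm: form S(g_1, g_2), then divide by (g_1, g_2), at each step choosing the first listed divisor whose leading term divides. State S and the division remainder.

lcm(LM(g_1), LM(g_2)) = x^2y.
S = (lcm/LT(g_1))·g_1 − (lcm/LT(g_2))·g_2 = y^3 + xyz + y^2z + x^2 + xy + xz + yz + y.
Reduce S modulo (g_1, g_2) in that order:
  leading term y^3: no divisor's leading term divides it; move y^3 to the remainder.
  leading term xyz: subtract (z)·g_2 from xyz + y^2z + x^2 + xy + xz + yz + y → y^2z + x^2 + xy + z^2 + y
  leading term y^2z: no divisor's leading term divides it; move y^2z to the remainder.
  leading term x^2: subtract (1)·g_1 from x^2 + xy + z^2 + y → xy + y^2 + xz + yz + z^2 + y + z + 1
  leading term xy: subtract (1)·g_2 from xy + y^2 + xz + yz + z^2 + y + z + 1 → y^2 + xz + yz + z^2 + x + 1
  leading term y^2: no divisor's leading term divides it; move y^2 to the remainder.
  leading term xz: no divisor's leading term divides it; move xz to the remainder.
  leading term yz: no divisor's leading term divides it; move yz to the remainder.
  leading term z^2: no divisor's leading term divides it; move z^2 to the remainder.
  leading term x: no divisor's leading term divides it; move x to the remainder.
  leading term 1: no divisor's leading term divides it; move 1 to the remainder.
The remainder y^3 + y^2z + y^2 + xz + yz + z^2 + x + 1 is nonzero, so it would be added as the next basis element.
This is the inner loop of Buchberger's algorithm — each nonzero remainder becomes a new basis element.

S(g_1, g_2) = y^3 + xyz + y^2z + x^2 + xy + xz + yz + y; remainder on division = y^3 + y^2z + y^2 + xz + yz + z^2 + x + 1.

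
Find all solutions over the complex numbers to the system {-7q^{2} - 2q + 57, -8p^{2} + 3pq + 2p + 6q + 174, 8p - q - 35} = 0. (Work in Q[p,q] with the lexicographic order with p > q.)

{(4, -3)}

Compute a lex Gröbner basis by Buchberger's algorithm.
f_1 = -7q^{2} - 2q + 57, LT = q^{2}.
f_2 = -8p^{2} + 3pq + 2p + 6q + 174, LT = p^{2}.
f_3 = 8p - q - 35, LT = p.

S(f_2,f_3): lcm = p^{2}. S = -\tfrac{1}{4}pq + \tfrac{33}{8}p - \tfrac{3}{4}q - \tfrac{87}{4}.
  leading term pq: subtract (-\tfrac{1}{32}q)·f_3 from -\tfrac{1}{4}pq + \tfrac{33}{8}p - \tfrac{3}{4}q - \tfrac{87}{4} → \tfrac{33}{8}p - \tfrac{1}{32}q^{2} - \tfrac{59}{32}q - \tfrac{87}{4}
  leading term p: subtract (\tfrac{33}{64})·f_3 from \tfrac{33}{8}p - \tfrac{1}{32}q^{2} - \tfrac{59}{32}q - \tfrac{87}{4} → -\tfrac{1}{32}q^{2} - \tfrac{85}{64}q - \tfrac{237}{64}
  leading term q^{2}: subtract (\tfrac{1}{224})·f_1 from -\tfrac{1}{32}q^{2} - \tfrac{85}{64}q - \tfrac{237}{64} → -\tfrac{591}{448}q - \tfrac{1773}{448}
  leading term q: no divisor's leading term divides it; move -\tfrac{591}{448}q to the remainder.
  leading term 1: no divisor's leading term divides it; move -\tfrac{1773}{448} to the remainder.
  remainder -\tfrac{591}{448}q - \tfrac{1773}{448} ≠ 0; add h_4 = -\tfrac{591}{448}q - \tfrac{1773}{448} to the basis.

The other S-polynomials (S(f_1,f_2), S(f_1,f_3), S(f_1,h_4), S(f_2,h_4), S(f_3,h_4)) all reduce to 0 modulo the current basis, so we have a Gröbner basis.
Inter-reduce: drop elements whose leading term is divisible by another's, tail-reduce, and make monic.
Reduced Gröbner basis: {p - 4, q + 3}.

From the last basis element, q + 3 = 0, so q takes values in {-3}. Each choice, substituted upward through the basis, yields the corresponding point(s) of the solution set.
  q = -3: the earlier basis element becomes p - 4 = 0, giving p = 4 — point (4, -3).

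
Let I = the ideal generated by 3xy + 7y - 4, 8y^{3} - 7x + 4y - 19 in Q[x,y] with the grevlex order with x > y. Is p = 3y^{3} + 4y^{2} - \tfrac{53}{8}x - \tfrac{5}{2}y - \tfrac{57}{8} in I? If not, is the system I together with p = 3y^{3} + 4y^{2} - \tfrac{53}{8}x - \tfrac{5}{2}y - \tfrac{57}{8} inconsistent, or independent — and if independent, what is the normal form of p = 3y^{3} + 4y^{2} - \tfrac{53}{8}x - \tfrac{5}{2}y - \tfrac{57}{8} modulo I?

Adjoining 3y^{3} + 4y^{2} - \tfrac{53}{8}x - \tfrac{5}{2}y - \tfrac{57}{8} makes the ideal the whole ring: the system is inconsistent.

First compute the reduced Gröbner basis of I by Buchberger's algorithm.
f_1 = 3xy + 7y - 4, LT = xy.
f_2 = 8y^{3} - 7x + 4y - 19, LT = y^{3}.

S(f_1,f_2): lcm = xy^{3}. S = \tfrac{7}{3}y^{3} + \tfrac{7}{8}x^{2} - \tfrac{1}{2}xy - \tfrac{4}{3}y^{2} + \tfrac{19}{8}x.
  reduce S modulo (f_1, f_2):
  remainder \tfrac{7}{8}x^{2} - \tfrac{4}{3}y^{2} + \tfrac{53}{12}x + \tfrac{39}{8} ≠ 0; add h_3 = \tfrac{7}{8}x^{2} - \tfrac{4}{3}y^{2} + \tfrac{53}{12}x + \tfrac{39}{8} to the basis.

The other S-polynomials (S(f_1,h_3), S(f_2,h_3)) all reduce to 0 modulo the current basis, so we have a Gröbner basis.
Inter-reduce: drop elements whose leading term is divisible by another's, tail-reduce, and make monic.
Reduced Gröbner basis: {y^{3} - \tfrac{7}{8}x + \tfrac{1}{2}y - \tfrac{19}{8}, x^{2} - \tfrac{32}{21}y^{2} + \tfrac{106}{21}x + \tfrac{39}{7}, xy + \tfrac{7}{3}y - \tfrac{4}{3}}.
Label its elements g_1 = y^{3} - \tfrac{7}{8}x + \tfrac{1}{2}y - \tfrac{19}{8}, g_2 = x^{2} - \tfrac{32}{21}y^{2} + \tfrac{106}{21}x + \tfrac{39}{7}, g_3 = xy + \tfrac{7}{3}y - \tfrac{4}{3}.

Reduce p = 3y^{3} + 4y^{2} - \tfrac{53}{8}x - \tfrac{5}{2}y - \tfrac{57}{8} modulo G:
  leading term y^{3}: subtract (3)·g_1 from 3y^{3} + 4y^{2} - \tfrac{53}{8}x - \tfrac{5}{2}y - \tfrac{57}{8} → 4y^{2} - 4x - 4y
  leading term y^{2}: no divisor's leading term divides it; move 4y^{2} to the remainder.
  leading term x: no divisor's leading term divides it; move -4x to the remainder.
  leading term y: no divisor's leading term divides it; move -4y to the remainder.
  normal form = 4y^{2} - 4x - 4y.
The normal form is nonzero, so p ∉ I. Since p minus its normal form lies in I, I + (p) = I + (r) where r = 4y^{2} - 4x - 4y; decide whether this ideal is the whole ring.
Run Buchberger on G together with r (pairs among the g_i already reduce to 0 since G is a Gröbner basis):
g_1 = y^{3} - \tfrac{7}{8}x + \tfrac{1}{2}y - \tfrac{19}{8}, LT = y^{3}.
g_2 = x^{2} - \tfrac{32}{21}y^{2} + \tfrac{106}{21}x + \tfrac{39}{7}, LT = x^{2}.
g_3 = xy + \tfrac{7}{3}y - \tfrac{4}{3}, LT = xy.
r = 4y^{2} - 4x - 4y, LT = y^{2}.

S(g_1,r): lcm = y^{3}. S = xy + y^{2} - \tfrac{7}{8}x + \tfrac{1}{2}y - \tfrac{19}{8}.
  reduce S modulo (g_1, g_2, g_3, r):
  remainder \tfrac{1}{8}x - \tfrac{5}{6}y - \tfrac{25}{24} ≠ 0; add m_5 = \tfrac{1}{8}x - \tfrac{5}{6}y - \tfrac{25}{24} to the basis.

S(g_3,r): lcm = xy^{2}. S = x^{2} + xy + \tfrac{7}{3}y^{2} - \tfrac{4}{3}y.
  reduce S modulo (g_1, g_2, g_3, r, m_5):
  remainder -\tfrac{488}{63}y - \tfrac{892}{63} ≠ 0; add m_6 = -\tfrac{488}{63}y - \tfrac{892}{63} to the basis.

S(g_3,m_5): lcm = xy. S = \tfrac{20}{3}y^{2} + \tfrac{32}{3}y - \tfrac{4}{3}.
  reduce S modulo (g_1, g_2, g_3, r, m_5, m_6):
  remainder -\tfrac{10742}{183} ≠ 0; add m_7 = -\tfrac{10742}{183} to the basis.

The other S-polynomials (S(g_1,g_2), S(g_1,g_3), S(g_2,g_3), S(g_2,r), S(g_1,m_5), S(g_2,m_5), S(r,m_5), S(g_1,m_6), S(g_2,m_6), S(g_3,m_6), S(r,m_6), S(m_5,m_6), S(g_1,m_7), S(g_2,m_7), S(g_3,m_7), S(r,m_7), S(m_5,m_7), S(m_6,m_7)) all reduce to 0 modulo the current basis, so we have a Gröbner basis.
Inter-reduce: drop elements whose leading term is divisible by another's, tail-reduce, and make monic.
Reduced Gröbner basis: {1}.
The reduced Gröbner basis of I + (p) is {1}: the ideal is the whole ring, so the enlarged system has no common solution — adjoining p is inconsistent.

Ideal membership is decidable via reduction modulo a Gröbner basis.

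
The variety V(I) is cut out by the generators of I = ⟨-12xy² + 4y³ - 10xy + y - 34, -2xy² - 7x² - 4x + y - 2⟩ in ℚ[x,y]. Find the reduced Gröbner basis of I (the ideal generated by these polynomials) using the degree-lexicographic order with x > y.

f_1 = -12xy² + 4y³ - 10xy + y - 34, LT = xy².
f_2 = -2xy² - 7x² - 4x + y - 2, LT = xy².

S(f_1,f_2): lcm = xy². S = -⅓y³ - 7/2x² + ⅚xy - 2x + 5/12y + 11/6.
  leading term y³: no divisor's leading term divides it; move -⅓y³ to the remainder.
  leading term x²: no divisor's leading term divides it; move -7/2x² to the remainder.
  leading term xy: no divisor's leading term divides it; move ⅚xy to the remainder.
  leading term x: no divisor's leading term divides it; move -2x to the remainder.
  leading term y: no divisor's leading term divides it; move 5/12y to the remainder.
  leading term 1: no divisor's leading term divides it; move 11/6 to the remainder.
  remainder -⅓y³ - 7/2x² + ⅚xy - 2x + 5/12y + 11/6 ≠ 0; add g_3 = -⅓y³ - 7/2x² + ⅚xy - 2x + 5/12y + 11/6 to the basis.

S(f_1,g_3): lcm = xy³. S = -⅓y⁴ - 21/2x³ + 5/2x²y + ⅚xy² - 6x² + 5/4xy - 1/12y² + 11/2x + 17/6y.
  leading term y⁴: subtract (y)·g_3 from -⅓y⁴ - 21/2x³ + 5/2x²y + ⅚xy² - 6x² + 5/4xy - 1/12y² + 11/2x + 17/6y → -21/2x³ + 6x²y - 6x² + 13/4xy - ½y² + 11/2x + y
  leading term x³: no divisor's leading term divides it; move -21/2x³ to the remainder.
  leading term x²y: no divisor's leading term divides it; move 6x²y to the remainder.
  leading term x²: no divisor's leading term divides it; move -6x² to the remainder.
  leading term xy: no divisor's leading term divides it; move 13/4xy to the remainder.
  leading term y²: no divisor's leading term divides it; move -½y² to the remainder.
  leading term x: no divisor's leading term divides it; move 11/2x to the remainder.
  leading term y: no divisor's leading term divides it; move y to the remainder.
  remainder -21/2x³ + 6x²y - 6x² + 13/4xy - ½y² + 11/2x + y ≠ 0; add g_4 = -21/2x³ + 6x²y - 6x² + 13/4xy - ½y² + 11/2x + y to the basis.

The other S-polynomials (S(f_2,g_3), S(f_1,g_4), S(f_2,g_4), S(g_3,g_4)) all reduce to 0 modulo the current basis, so we have a Gröbner basis.
Inter-reduce: drop elements whose leading term is divisible by another's, tail-reduce, and make monic.

G = {x³ - 4/7x²y + 4/7x² - 13/42xy + 1/21y² - 11/21x - 2/21y, xy² + 7/2x² + 2x - ½y + 1, y³ + 21/2x² - 5/2xy + 6x - 5/4y - 11/2}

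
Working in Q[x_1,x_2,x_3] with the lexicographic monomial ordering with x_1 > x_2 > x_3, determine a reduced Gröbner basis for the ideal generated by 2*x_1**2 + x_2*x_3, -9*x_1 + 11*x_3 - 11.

G = {x_1 - 11/9*x_3 + 11/9, x_2*x_3 + 242/81*x_3**2 - 484/81*x_3 + 242/81}

The reduced Gröbner basis is the canonical form of the ideal for this ordering.

f_1 = 2*x_1**2 + x_2*x_3, LT = x_1**2.
f_2 = -9*x_1 + 11*x_3 - 11, LT = x_1.

S(f_1,f_2): lcm = x_1**2. S = 11/9*x_1*x_3 - 11/9*x_1 + 1/2*x_2*x_3.
  reduce S modulo (f_1, f_2):
  remainder 1/2*x_2*x_3 + 121/81*x_3**2 - 242/81*x_3 + 121/81 ≠ 0; add g_3 = 1/2*x_2*x_3 + 121/81*x_3**2 - 242/81*x_3 + 121/81 to the basis.

The other S-polynomials (S(f_1,g_3), S(f_2,g_3)) all reduce to 0 modulo the current basis, so we have a Gröbner basis.
Inter-reduce: drop elements whose leading term is divisible by another's, tail-reduce, and make monic.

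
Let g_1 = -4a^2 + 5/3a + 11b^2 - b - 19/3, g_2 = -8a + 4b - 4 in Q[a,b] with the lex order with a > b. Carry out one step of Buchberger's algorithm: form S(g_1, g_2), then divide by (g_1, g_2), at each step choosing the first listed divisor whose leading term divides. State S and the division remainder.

lcm(LM(g_1), LM(g_2)) = a^2.
S = (lcm/LT(g_1))·g_1 − (lcm/LT(g_2))·g_2 = 1/2ab - 11/12a - 11/4b^2 + 1/4b + 19/12.
Reduce S modulo (g_1, g_2) in that order:
  leading term ab: subtract (-1/16b)·g_2 from 1/2ab - 11/12a - 11/4b^2 + 1/4b + 19/12 → -11/12a - 5/2b^2 + 19/12
  leading term a: subtract (11/96)·g_2 from -11/12a - 5/2b^2 + 19/12 → -5/2b^2 - 11/24b + 49/24
  leading term b^2: no divisor's leading term divides it; move -5/2b^2 to the remainder.
  leading term b: no divisor's leading term divides it; move -11/24b to the remainder.
  leading term 1: no divisor's leading term divides it; move 49/24 to the remainder.
The remainder -5/2b^2 - 11/24b + 49/24 is nonzero, so it would be added as the next basis element.

S(g_1, g_2) = 1/2ab - 11/12a - 11/4b^2 + 1/4b + 19/12; remainder on division = -5/2b^2 - 11/24b + 49/24.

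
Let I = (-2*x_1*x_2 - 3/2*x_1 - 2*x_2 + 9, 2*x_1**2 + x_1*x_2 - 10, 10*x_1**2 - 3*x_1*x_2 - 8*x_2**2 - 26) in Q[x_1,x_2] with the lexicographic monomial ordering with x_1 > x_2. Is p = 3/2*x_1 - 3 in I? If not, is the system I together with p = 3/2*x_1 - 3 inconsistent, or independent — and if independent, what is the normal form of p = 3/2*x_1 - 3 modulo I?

3/2*x_1 - 3 lies in I (it reduces to 0).

First compute the reduced Gröbner basis of I by Buchberger's algorithm.
f_1 = -2*x_1*x_2 - 3/2*x_1 - 2*x_2 + 9, LT = x_1*x_2.
f_2 = 2*x_1**2 + x_1*x_2 - 10, LT = x_1**2.
f_3 = 10*x_1**2 - 3*x_1*x_2 - 8*x_2**2 - 26, LT = x_1**2.

S(f_1,f_2): lcm = x_1**2*x_2. S = 3/4*x_1**2 - 1/2*x_1*x_2**2 + x_1*x_2 - 9/2*x_1 + 5*x_2.
  leading term x_1**2: subtract (3/8)·f_2 from 3/4*x_1**2 - 1/2*x_1*x_2**2 + x_1*x_2 - 9/2*x_1 + 5*x_2 → -1/2*x_1*x_2**2 + 5/8*x_1*x_2 - 9/2*x_1 + 5*x_2 + 15/4
  leading term x_1*x_2**2: subtract (1/4*x_2)·f_1 from -1/2*x_1*x_2**2 + 5/8*x_1*x_2 - 9/2*x_1 + 5*x_2 + 15/4 → x_1*x_2 - 9/2*x_1 + 1/2*x_2**2 + 11/4*x_2 + 15/4
  leading term x_1*x_2: subtract (-1/2)·f_1 from x_1*x_2 - 9/2*x_1 + 1/2*x_2**2 + 11/4*x_2 + 15/4 → -21/4*x_1 + 1/2*x_2**2 + 7/4*x_2 + 33/4
  leading term x_1: no divisor's leading term divides it; move -21/4*x_1 to the remainder.
  leading term x_2**2: no divisor's leading term divides it; move 1/2*x_2**2 to the remainder.
  leading term x_2: no divisor's leading term divides it; move 7/4*x_2 to the remainder.
  leading term 1: no divisor's leading term divides it; move 33/4 to the remainder.
  remainder -21/4*x_1 + 1/2*x_2**2 + 7/4*x_2 + 33/4 ≠ 0; add h_4 = -21/4*x_1 + 1/2*x_2**2 + 7/4*x_2 + 33/4 to the basis.

S(f_1,f_3): lcm = x_1**2*x_2. S = 3/4*x_1**2 + 3/10*x_1*x_2**2 + x_1*x_2 - 9/2*x_1 + 4/5*x_2**3 + 13/5*x_2.
  leading term x_1**2: subtract (3/8)·f_2 from 3/4*x_1**2 + 3/10*x_1*x_2**2 + x_1*x_2 - 9/2*x_1 + 4/5*x_2**3 + 13/5*x_2 → 3/10*x_1*x_2**2 + 5/8*x_1*x_2 - 9/2*x_1 + 4/5*x_2**3 + 13/5*x_2 + 15/4
  leading term x_1*x_2**2: subtract (-3/20*x_2)·f_1 from 3/10*x_1*x_2**2 + 5/8*x_1*x_2 - 9/2*x_1 + 4/5*x_2**3 + 13/5*x_2 + 15/4 → 2/5*x_1*x_2 - 9/2*x_1 + 4/5*x_2**3 - 3/10*x_2**2 + 79/20*x_2 + 15/4
  leading term x_1*x_2: subtract (-1/5)·f_1 from 2/5*x_1*x_2 - 9/2*x_1 + 4/5*x_2**3 - 3/10*x_2**2 + 79/20*x_2 + 15/4 → -24/5*x_1 + 4/5*x_2**3 - 3/10*x_2**2 + 71/20*x_2 + 111/20
  leading term x_1: subtract (32/35)·h_4 from -24/5*x_1 + 4/5*x_2**3 - 3/10*x_2**2 + 71/20*x_2 + 111/20 → 4/5*x_2**3 - 53/70*x_2**2 + 39/20*x_2 - 279/140
  leading term x_2**3: no divisor's leading term divides it; move 4/5*x_2**3 to the remainder.
  leading term x_2**2: no divisor's leading term divides it; move -53/70*x_2**2 to the remainder.
  leading term x_2: no divisor's leading term divides it; move 39/20*x_2 to the remainder.
  leading term 1: no divisor's leading term divides it; move -279/140 to the remainder.
  remainder 4/5*x_2**3 - 53/70*x_2**2 + 39/20*x_2 - 279/140 ≠ 0; add h_5 = 4/5*x_2**3 - 53/70*x_2**2 + 39/20*x_2 - 279/140 to the basis.

S(f_2,f_3): lcm = x_1**2. S = 4/5*x_1*x_2 + 4/5*x_2**2 - 12/5.
  leading term x_1*x_2: subtract (-2/5)·f_1 from 4/5*x_1*x_2 + 4/5*x_2**2 - 12/5 → -3/5*x_1 + 4/5*x_2**2 - 4/5*x_2 + 6/5
  leading term x_1: subtract (4/35)·h_4 from -3/5*x_1 + 4/5*x_2**2 - 4/5*x_2 + 6/5 → 26/35*x_2**2 - x_2 + 9/35
  leading term x_2**2: no divisor's leading term divides it; move 26/35*x_2**2 to the remainder.
  leading term x_2: no divisor's leading term divides it; move -x_2 to the remainder.
  leading term 1: no divisor's leading term divides it; move 9/35 to the remainder.
  remainder 26/35*x_2**2 - x_2 + 9/35 ≠ 0; add h_6 = 26/35*x_2**2 - x_2 + 9/35 to the basis.

S(f_1,h_4): lcm = x_1*x_2. S = 3/4*x_1 + 2/21*x_2**3 + 1/3*x_2**2 + 18/7*x_2 - 9/2.
  leading term x_1: subtract (-1/7)·h_4 from 3/4*x_1 + 2/21*x_2**3 + 1/3*x_2**2 + 18/7*x_2 - 9/2 → 2/21*x_2**3 + 17/42*x_2**2 + 79/28*x_2 - 93/28
  leading term x_2**3: subtract (5/42)·h_5 from 2/21*x_2**3 + 17/42*x_2**2 + 79/28*x_2 - 93/28 → 97/196*x_2**2 + 145/56*x_2 - 1209/392
  leading term x_2**2: subtract (485/728)·h_6 from 97/196*x_2**2 + 145/56*x_2 - 1209/392 → 1185/364*x_2 - 1185/364
  leading term x_2: no divisor's leading term divides it; move 1185/364*x_2 to the remainder.
  leading term 1: no divisor's leading term divides it; move -1185/364 to the remainder.
  remainder 1185/364*x_2 - 1185/364 ≠ 0; add h_7 = 1185/364*x_2 - 1185/364 to the basis.

The other S-polynomials (S(f_2,h_4), S(f_3,h_4), S(f_1,h_5), S(f_2,h_5), S(f_3,h_5), S(h_4,h_5), S(f_1,h_6), S(f_2,h_6), S(f_3,h_6), S(h_4,h_6), S(h_5,h_6), S(f_1,h_7), S(f_2,h_7), S(f_3,h_7), S(h_4,h_7), S(h_5,h_7), S(h_6,h_7)) all reduce to 0 modulo the current basis, so we have a Gröbner basis.
Inter-reduce: drop elements whose leading term is divisible by another's, tail-reduce, and make monic.
Reduced Gröbner basis: {x_1 - 2, x_2 - 1}.
Label its elements g_1 = x_1 - 2, g_2 = x_2 - 1.

Reduce p = 3/2*x_1 - 3 modulo G:
  leading term x_1: subtract (3/2)·g_1 from 3/2*x_1 - 3 → 0
  normal form = 0.
Since the normal form is 0, p ∈ I.

Ideal membership is decidable via reduction modulo a Gröbner basis.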